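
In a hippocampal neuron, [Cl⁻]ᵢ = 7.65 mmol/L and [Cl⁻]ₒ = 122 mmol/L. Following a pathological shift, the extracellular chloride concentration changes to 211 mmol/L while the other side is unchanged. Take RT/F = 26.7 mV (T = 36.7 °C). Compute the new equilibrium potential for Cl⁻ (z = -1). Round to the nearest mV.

After the shift: [Cl⁻]_out = 211, [Cl⁻]_in = 7.65 mmol/L.
E_new = (26.7/-1)·ln(211/7.65) = -26.70 · (3.3172) = -88.57 mV

-89 mV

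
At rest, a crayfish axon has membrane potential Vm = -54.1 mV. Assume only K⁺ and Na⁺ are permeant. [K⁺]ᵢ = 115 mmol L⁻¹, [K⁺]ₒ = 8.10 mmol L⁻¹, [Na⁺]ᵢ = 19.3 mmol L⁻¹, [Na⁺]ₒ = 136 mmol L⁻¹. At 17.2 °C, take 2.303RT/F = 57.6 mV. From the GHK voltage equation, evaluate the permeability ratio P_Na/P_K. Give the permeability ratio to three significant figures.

Let α = P_Na/P_K. GHK: Vm = 57.6·log₁₀[(Kₒ + α·Naₒ)/(Kᵢ + α·Naᵢ)].
10^(Vm/57.6) = 10^(-54.1/57.6) = 0.11502
So 0.11502·(Kᵢ + α·Naᵢ) = Kₒ + α·Naₒ → α = (0.11502·115.0 − 8.1) / (136.0 − 0.11502·19.3)
α = (13.23 − 8.1) / (136.0 − 2.22) = 5.127/133.8 = 0.03832

0.0383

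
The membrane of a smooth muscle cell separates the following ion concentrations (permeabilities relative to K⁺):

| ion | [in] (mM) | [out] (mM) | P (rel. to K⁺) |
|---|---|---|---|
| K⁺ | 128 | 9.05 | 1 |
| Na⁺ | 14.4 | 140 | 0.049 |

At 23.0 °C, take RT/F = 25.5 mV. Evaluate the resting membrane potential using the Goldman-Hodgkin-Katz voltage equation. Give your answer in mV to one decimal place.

Vm = 25.5 · ln[(Σ P·[cation]ₒ + Σ P·[anion]ᵢ) / (Σ P·[cation]ᵢ + Σ P·[anion]ₒ)]
Numerator = 1×9.05 + 0.049×140 = 15.91
Denominator = 1×128 + 0.049×14.4 = 128.7
Vm = 25.5 · ln(0.12362) = 25.5 × (-2.0906) = -53.31 mV

-53.3 mV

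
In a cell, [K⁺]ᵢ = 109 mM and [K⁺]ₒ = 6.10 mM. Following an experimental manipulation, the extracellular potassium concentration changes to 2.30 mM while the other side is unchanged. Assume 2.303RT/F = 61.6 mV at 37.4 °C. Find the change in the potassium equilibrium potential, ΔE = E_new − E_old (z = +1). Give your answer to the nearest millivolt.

E_old = (61.6/1)·log₁₀(6.10/109) = -77.13 mV
E_new = (61.6/1)·log₁₀(2.30/109) = -103.22 mV
ΔE = -103.22 − (-77.13) = -26.09 mV

-26 mV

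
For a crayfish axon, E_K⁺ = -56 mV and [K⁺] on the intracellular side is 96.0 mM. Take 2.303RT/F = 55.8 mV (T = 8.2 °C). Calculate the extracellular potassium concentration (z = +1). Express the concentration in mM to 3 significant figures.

9.52 mM

Nernst: E = (55.8/1) · log₁₀([out]/[in]), so log₁₀([out]/[in]) = -56.0 × 1 / 55.8 = -1.0036.
[out]/[in] = 10^(-1.0036) = 0.09918.
[out] = 0.09918 × 96.0 = 9.521 mM.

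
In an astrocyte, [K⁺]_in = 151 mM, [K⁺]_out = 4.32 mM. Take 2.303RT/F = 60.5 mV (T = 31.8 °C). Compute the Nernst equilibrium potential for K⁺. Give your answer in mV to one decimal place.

E = (60.5/z) · log₁₀([K⁺]_out/[K⁺]_in) with z = +1.
= (60.5/1) · log₁₀(4.32/151) = 60.50 · log₁₀(0.02861)
= 60.50 · (-1.5435) = -93.38 mV

-93.4 mV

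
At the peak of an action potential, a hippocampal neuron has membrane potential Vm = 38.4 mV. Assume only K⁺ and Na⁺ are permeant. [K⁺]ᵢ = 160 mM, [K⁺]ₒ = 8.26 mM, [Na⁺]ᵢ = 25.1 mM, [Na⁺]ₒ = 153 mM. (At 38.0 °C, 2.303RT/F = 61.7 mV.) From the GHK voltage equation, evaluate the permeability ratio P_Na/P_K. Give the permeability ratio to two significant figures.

14

Let α = P_Na/P_K. GHK: Vm = 61.7·log₁₀[(Kₒ + α·Naₒ)/(Kᵢ + α·Naᵢ)].
10^(Vm/61.7) = 10^(38.4/61.7) = 4.1915
So 4.1915·(Kᵢ + α·Naᵢ) = Kₒ + α·Naₒ → α = (4.1915·160.0 − 8.26) / (153.0 − 4.1915·25.1)
α = (670.6 − 8.26) / (153.0 − 105.2) = 662.4/47.79 = 13.86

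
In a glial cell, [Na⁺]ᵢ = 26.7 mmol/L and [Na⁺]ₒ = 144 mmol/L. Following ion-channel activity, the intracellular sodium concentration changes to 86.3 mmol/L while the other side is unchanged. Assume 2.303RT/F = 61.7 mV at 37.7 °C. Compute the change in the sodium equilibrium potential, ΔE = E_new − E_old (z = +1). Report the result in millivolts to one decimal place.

E_old = (61.7/1)·log₁₀(144/26.7) = 45.16 mV
E_new = (61.7/1)·log₁₀(144/86.3) = 13.72 mV
ΔE = 13.72 − (45.16) = -31.44 mV

-31.4 mV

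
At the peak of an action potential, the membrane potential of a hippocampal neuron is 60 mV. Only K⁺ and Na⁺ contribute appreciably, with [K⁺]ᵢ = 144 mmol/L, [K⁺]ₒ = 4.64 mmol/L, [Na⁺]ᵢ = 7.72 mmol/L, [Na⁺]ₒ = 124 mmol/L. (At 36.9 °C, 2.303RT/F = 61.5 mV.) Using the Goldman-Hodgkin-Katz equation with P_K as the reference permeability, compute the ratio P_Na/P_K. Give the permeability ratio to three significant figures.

Let α = P_Na/P_K. GHK: Vm = 61.5·log₁₀[(Kₒ + α·Naₒ)/(Kᵢ + α·Naᵢ)].
10^(Vm/61.5) = 10^(60.0/61.5) = 9.4539
So 9.4539·(Kᵢ + α·Naᵢ) = Kₒ + α·Naₒ → α = (9.4539·144.0 − 4.64) / (124.0 − 9.4539·7.72)
α = (1361 − 4.64) / (124.0 − 72.98) = 1357/51.02 = 26.59

26.6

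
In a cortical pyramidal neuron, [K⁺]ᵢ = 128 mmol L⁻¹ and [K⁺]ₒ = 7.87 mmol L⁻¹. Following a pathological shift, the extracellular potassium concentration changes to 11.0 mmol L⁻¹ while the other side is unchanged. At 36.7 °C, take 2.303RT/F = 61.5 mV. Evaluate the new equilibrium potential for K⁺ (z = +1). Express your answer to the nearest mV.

-66 mV

After the shift: [K⁺]_out = 11.0, [K⁺]_in = 128 mmol L⁻¹.
E_new = (61.5/1)·log₁₀(11.0/128) = 61.50 · (-1.0658) = -65.55 mV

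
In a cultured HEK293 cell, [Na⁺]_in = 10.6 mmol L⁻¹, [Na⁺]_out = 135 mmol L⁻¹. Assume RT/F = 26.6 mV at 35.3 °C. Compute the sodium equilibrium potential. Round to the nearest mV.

68 mV

E = (26.6/z) · ln([Na⁺]_out/[Na⁺]_in) with z = +1.
= (26.6/1) · ln(135/10.6) = 26.60 · ln(12.74)
= 26.60 · (2.5444) = 67.68 mV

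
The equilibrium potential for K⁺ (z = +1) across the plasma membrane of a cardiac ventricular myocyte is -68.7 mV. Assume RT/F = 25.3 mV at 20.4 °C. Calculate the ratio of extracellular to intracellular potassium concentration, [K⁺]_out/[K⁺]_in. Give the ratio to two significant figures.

ln([out]/[in]) = E·z/(25.3) = -68.7 × 1 / 25.3 = -2.7154
[out]/[in] = e^(-2.7154) = 0.06618

0.066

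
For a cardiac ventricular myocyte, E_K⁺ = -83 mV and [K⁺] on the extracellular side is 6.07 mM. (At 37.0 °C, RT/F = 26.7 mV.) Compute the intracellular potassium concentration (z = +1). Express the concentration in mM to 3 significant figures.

136 mM

Nernst: E = (26.7/1) · ln([out]/[in]), so ln([out]/[in]) = -83.0 × 1 / 26.7 = -3.1086.
[out]/[in] = e^(-3.1086) = 0.04466.
[in] = 6.07 / 0.04466 = 135.9 mM.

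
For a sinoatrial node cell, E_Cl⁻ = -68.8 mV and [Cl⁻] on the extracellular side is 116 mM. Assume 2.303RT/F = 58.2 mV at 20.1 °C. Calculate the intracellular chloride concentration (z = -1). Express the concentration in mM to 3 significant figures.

7.63 mM

Nernst: E = (58.2/-1) · log₁₀([out]/[in]), so log₁₀([out]/[in]) = -68.8 × -1 / 58.2 = 1.1821.
[out]/[in] = 10^(1.1821) = 15.21.
[in] = 116 / 15.21 = 7.627 mM.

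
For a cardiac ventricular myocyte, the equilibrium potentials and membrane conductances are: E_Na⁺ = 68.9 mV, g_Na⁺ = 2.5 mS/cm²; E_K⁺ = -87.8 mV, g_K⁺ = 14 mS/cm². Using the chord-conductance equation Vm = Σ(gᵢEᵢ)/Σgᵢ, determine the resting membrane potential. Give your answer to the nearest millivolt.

Σ gᵢEᵢ = 2.5·(68.9) + 14·(-87.8) = -1056.95
Σ gᵢ = 2.5 + 14 = 16.5
Vm = -1056.95 / 16.5 = -64.06 mV

-64 mV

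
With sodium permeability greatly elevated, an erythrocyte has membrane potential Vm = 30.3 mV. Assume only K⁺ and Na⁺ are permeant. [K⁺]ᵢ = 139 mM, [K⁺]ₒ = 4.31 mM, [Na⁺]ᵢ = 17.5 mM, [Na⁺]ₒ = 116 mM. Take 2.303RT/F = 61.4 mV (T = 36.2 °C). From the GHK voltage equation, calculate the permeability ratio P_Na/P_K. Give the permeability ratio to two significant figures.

7.0

Let α = P_Na/P_K. GHK: Vm = 61.4·log₁₀[(Kₒ + α·Naₒ)/(Kᵢ + α·Naᵢ)].
10^(Vm/61.4) = 10^(30.3/61.4) = 3.1152
So 3.1152·(Kᵢ + α·Naᵢ) = Kₒ + α·Naₒ → α = (3.1152·139.0 − 4.31) / (116.0 − 3.1152·17.5)
α = (433 − 4.31) / (116.0 − 54.52) = 428.7/61.48 = 6.973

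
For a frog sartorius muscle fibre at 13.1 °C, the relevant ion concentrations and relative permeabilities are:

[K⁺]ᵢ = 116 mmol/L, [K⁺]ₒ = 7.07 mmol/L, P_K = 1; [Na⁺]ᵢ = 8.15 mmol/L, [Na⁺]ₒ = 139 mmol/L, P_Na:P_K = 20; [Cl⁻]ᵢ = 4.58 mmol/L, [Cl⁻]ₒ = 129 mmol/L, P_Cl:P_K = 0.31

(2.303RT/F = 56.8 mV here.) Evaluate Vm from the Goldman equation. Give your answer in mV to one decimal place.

Vm = 56.8 · log₁₀[(Σ P·[cation]ₒ + Σ P·[anion]ᵢ) / (Σ P·[cation]ᵢ + Σ P·[anion]ₒ)]
Numerator = 1×7.07 + 20×139 + 0.31×4.58 = 2788
Denominator = 1×116 + 20×8.15 + 0.31×129 = 319
Vm = 56.8 · log₁₀(8.7416) = 56.8 × (0.9416) = 53.48 mV

53.5 mV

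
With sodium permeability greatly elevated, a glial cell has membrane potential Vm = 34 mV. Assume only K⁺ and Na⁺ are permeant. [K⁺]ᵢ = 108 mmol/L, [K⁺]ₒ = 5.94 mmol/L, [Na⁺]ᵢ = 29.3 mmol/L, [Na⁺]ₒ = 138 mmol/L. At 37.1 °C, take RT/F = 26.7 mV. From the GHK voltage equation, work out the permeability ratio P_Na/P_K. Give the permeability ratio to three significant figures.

11.4

Let α = P_Na/P_K. GHK: Vm = 26.7·ln[(Kₒ + α·Naₒ)/(Kᵢ + α·Naᵢ)].
e^(Vm/26.7) = e^(34.0/26.7) = 3.573
So 3.573·(Kᵢ + α·Naᵢ) = Kₒ + α·Naₒ → α = (3.573·108.0 − 5.94) / (138.0 − 3.573·29.3)
α = (385.9 − 5.94) / (138.0 − 104.7) = 379.9/33.31 = 11.41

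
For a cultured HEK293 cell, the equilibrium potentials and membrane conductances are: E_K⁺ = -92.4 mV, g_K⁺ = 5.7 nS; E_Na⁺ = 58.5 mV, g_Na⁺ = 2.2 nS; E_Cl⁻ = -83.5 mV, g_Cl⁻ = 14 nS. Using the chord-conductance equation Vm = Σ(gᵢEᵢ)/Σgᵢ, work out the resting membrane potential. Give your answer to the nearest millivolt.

-72 mV

Σ gᵢEᵢ = 5.7·(-92.4) + 2.2·(58.5) + 14·(-83.5) = -1566.98
Σ gᵢ = 5.7 + 2.2 + 14 = 21.9
Vm = -1566.98 / 21.9 = -71.55 mV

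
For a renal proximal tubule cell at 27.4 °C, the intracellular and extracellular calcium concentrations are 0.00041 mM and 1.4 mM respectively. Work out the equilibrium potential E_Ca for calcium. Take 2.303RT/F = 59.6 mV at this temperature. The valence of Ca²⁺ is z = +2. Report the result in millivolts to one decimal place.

105.3 mV

E = (59.6/z) · log₁₀([Ca²⁺]_out/[Ca²⁺]_in) with z = +2.
= (59.6/2) · log₁₀(1.4/0.00041) = 29.80 · log₁₀(3415)
= 29.80 · (3.5333) = 105.29 mV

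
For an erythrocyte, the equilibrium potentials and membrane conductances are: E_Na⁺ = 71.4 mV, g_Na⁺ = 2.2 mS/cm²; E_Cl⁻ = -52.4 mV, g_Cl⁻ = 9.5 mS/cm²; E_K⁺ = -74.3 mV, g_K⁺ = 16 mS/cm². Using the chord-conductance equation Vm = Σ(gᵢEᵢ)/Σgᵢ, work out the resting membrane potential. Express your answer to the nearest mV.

Σ gᵢEᵢ = 2.2·(71.4) + 9.5·(-52.4) + 16·(-74.3) = -1529.52
Σ gᵢ = 2.2 + 9.5 + 16 = 27.7
Vm = -1529.52 / 27.7 = -55.22 mV

-55 mV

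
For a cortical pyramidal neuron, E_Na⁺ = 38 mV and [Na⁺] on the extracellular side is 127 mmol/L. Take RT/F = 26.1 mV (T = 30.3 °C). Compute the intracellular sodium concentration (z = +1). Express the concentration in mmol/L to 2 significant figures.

30 mmol/L

Nernst: E = (26.1/1) · ln([out]/[in]), so ln([out]/[in]) = 38.0 × 1 / 26.1 = 1.4559.
[out]/[in] = e^(1.4559) = 4.289.
[in] = 127 / 4.289 = 29.61 mmol/L.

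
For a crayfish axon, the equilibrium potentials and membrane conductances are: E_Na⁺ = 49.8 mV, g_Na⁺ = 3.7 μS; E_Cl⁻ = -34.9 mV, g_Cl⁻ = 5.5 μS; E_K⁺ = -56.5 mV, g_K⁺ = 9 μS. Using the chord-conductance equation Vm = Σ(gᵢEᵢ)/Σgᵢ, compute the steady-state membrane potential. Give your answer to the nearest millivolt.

Σ gᵢEᵢ = 3.7·(49.8) + 5.5·(-34.9) + 9·(-56.5) = -516.19
Σ gᵢ = 3.7 + 5.5 + 9 = 18.2
Vm = -516.19 / 18.2 = -28.36 mV

-28 mV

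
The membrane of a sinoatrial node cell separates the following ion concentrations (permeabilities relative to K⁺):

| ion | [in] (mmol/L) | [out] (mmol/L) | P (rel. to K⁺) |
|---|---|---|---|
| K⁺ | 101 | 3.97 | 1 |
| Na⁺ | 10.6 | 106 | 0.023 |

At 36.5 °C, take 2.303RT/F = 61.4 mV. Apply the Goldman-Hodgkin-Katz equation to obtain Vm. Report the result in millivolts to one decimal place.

Vm = 61.4 · log₁₀[(Σ P·[cation]ₒ + Σ P·[anion]ᵢ) / (Σ P·[cation]ᵢ + Σ P·[anion]ₒ)]
Numerator = 1×3.97 + 0.023×106 = 6.408
Denominator = 1×101 + 0.023×10.6 = 101.2
Vm = 61.4 · log₁₀(0.063293) = 61.4 × (-1.1986) = -73.60 mV

-73.6 mV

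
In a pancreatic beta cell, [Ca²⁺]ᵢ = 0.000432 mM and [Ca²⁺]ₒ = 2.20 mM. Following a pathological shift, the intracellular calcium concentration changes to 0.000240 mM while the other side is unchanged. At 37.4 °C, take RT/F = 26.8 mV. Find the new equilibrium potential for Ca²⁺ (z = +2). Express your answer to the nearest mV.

After the shift: [Ca²⁺]_out = 2.20, [Ca²⁺]_in = 0.000240 mM.
E_new = (26.8/2)·ln(2.20/0.000240) = 13.40 · (9.1233) = 122.25 mV

122 mV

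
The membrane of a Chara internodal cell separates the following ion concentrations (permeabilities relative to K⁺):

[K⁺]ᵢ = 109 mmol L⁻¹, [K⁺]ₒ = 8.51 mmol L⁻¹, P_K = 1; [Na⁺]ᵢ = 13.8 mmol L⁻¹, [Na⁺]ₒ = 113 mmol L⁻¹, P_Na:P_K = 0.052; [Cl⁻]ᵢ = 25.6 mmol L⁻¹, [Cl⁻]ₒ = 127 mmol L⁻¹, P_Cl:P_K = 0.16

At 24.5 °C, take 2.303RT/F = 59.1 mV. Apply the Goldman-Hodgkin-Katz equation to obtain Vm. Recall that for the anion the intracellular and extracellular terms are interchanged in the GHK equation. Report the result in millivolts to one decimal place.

-50.1 mV

Vm = 59.1 · log₁₀[(Σ P·[cation]ₒ + Σ P·[anion]ᵢ) / (Σ P·[cation]ᵢ + Σ P·[anion]ₒ)]
Numerator = 1×8.51 + 0.052×113 + 0.16×25.6 = 18.48
Denominator = 1×109 + 0.052×13.8 + 0.16×127 = 130
Vm = 59.1 · log₁₀(0.14213) = 59.1 × (-0.8473) = -50.08 mV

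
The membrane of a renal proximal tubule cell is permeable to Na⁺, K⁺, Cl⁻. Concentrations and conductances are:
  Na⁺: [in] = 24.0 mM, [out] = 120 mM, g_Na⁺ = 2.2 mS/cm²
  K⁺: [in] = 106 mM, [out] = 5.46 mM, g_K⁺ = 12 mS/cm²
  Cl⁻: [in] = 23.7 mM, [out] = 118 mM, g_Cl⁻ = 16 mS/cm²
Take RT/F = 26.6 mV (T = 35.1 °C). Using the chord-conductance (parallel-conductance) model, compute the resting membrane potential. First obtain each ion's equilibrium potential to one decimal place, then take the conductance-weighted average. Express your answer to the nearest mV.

-51 mV

E_Na⁺ = (26.6/1)·ln(120/24.0) = 42.8 mV
E_K⁺ = (26.6/1)·ln(5.46/106) = -78.9 mV
E_Cl⁻ = (26.6/-1)·ln(118/23.7) = -42.7 mV
Vm = (Σ gᵢEᵢ)/(Σ gᵢ) = (2.2·42.8 + 12·-78.9 + 16·-42.7) / (2.2 + 12 + 16)
= -1535.84 / 30.2 = -50.86 mV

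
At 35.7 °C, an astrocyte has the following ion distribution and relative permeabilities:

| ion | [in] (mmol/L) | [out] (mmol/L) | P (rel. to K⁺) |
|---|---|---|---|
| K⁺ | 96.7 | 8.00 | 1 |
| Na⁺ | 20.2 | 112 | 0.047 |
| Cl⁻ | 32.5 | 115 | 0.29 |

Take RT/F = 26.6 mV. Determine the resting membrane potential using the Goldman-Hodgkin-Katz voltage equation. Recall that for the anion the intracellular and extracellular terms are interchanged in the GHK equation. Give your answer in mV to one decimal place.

Vm = 26.6 · ln[(Σ P·[cation]ₒ + Σ P·[anion]ᵢ) / (Σ P·[cation]ᵢ + Σ P·[anion]ₒ)]
Numerator = 1×8.00 + 0.047×112 + 0.29×32.5 = 22.69
Denominator = 1×96.7 + 0.047×20.2 + 0.29×115 = 131
Vm = 26.6 · ln(0.1732) = 26.6 × (-1.7533) = -46.64 mV

-46.6 mV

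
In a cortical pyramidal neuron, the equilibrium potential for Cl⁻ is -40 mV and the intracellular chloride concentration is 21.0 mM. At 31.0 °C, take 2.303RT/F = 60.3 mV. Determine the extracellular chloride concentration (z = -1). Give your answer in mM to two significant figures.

Nernst: E = (60.3/-1) · log₁₀([out]/[in]), so log₁₀([out]/[in]) = -40.0 × -1 / 60.3 = 0.6633.
[out]/[in] = 10^(0.6633) = 4.606.
[out] = 4.606 × 21.0 = 96.73 mM.

97 mM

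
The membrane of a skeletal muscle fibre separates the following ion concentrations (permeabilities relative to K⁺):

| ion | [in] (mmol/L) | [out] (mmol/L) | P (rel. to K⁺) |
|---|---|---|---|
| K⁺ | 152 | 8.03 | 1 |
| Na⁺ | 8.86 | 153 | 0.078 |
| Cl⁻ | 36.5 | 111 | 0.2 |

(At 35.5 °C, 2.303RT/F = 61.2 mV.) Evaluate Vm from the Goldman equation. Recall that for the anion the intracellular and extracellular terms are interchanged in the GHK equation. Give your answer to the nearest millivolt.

-49 mV

Vm = 61.2 · log₁₀[(Σ P·[cation]ₒ + Σ P·[anion]ᵢ) / (Σ P·[cation]ᵢ + Σ P·[anion]ₒ)]
Numerator = 1×8.03 + 0.078×153 + 0.2×36.5 = 27.26
Denominator = 1×152 + 0.078×8.86 + 0.2×111 = 174.9
Vm = 61.2 · log₁₀(0.15589) = 61.2 × (-0.8072) = -49.40 mV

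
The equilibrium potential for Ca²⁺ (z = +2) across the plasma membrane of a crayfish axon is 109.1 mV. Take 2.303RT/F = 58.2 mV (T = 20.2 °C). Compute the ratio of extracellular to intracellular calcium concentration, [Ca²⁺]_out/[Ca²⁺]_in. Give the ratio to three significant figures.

5610

log₁₀([out]/[in]) = E·z/(58.2) = 109.1 × 2 / 58.2 = 3.7491
[out]/[in] = 10^(3.7491) = 5612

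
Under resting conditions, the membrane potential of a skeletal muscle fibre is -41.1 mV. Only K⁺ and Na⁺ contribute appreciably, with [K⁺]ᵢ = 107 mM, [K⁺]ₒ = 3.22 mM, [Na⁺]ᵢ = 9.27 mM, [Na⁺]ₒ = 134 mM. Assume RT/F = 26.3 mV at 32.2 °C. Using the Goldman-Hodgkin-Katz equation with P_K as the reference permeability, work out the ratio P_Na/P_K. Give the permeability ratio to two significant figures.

0.15

Let α = P_Na/P_K. GHK: Vm = 26.3·ln[(Kₒ + α·Naₒ)/(Kᵢ + α·Naᵢ)].
e^(Vm/26.3) = e^(-41.1/26.3) = 0.20956
So 0.20956·(Kᵢ + α·Naᵢ) = Kₒ + α·Naₒ → α = (0.20956·107.0 − 3.22) / (134.0 − 0.20956·9.27)
α = (22.42 − 3.22) / (134.0 − 1.943) = 19.2/132.1 = 0.1454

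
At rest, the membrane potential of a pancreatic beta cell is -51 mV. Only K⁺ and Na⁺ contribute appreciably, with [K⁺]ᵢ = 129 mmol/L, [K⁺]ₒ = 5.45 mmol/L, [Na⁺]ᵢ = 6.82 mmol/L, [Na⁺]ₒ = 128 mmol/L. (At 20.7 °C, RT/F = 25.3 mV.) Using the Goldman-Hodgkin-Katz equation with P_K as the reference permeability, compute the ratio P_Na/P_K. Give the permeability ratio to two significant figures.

0.092

Let α = P_Na/P_K. GHK: Vm = 25.3·ln[(Kₒ + α·Naₒ)/(Kᵢ + α·Naᵢ)].
e^(Vm/25.3) = e^(-51.0/25.3) = 0.13321
So 0.13321·(Kᵢ + α·Naᵢ) = Kₒ + α·Naₒ → α = (0.13321·129.0 − 5.45) / (128.0 − 0.13321·6.82)
α = (17.18 − 5.45) / (128.0 − 0.9085) = 11.73/127.1 = 0.09233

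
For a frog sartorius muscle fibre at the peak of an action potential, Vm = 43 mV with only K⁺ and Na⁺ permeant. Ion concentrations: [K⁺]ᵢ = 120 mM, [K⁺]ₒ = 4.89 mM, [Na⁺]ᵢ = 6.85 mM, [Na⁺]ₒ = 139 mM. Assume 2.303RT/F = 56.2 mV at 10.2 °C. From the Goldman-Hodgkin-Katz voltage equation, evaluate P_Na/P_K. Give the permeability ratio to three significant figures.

7.00

Let α = P_Na/P_K. GHK: Vm = 56.2·log₁₀[(Kₒ + α·Naₒ)/(Kᵢ + α·Naᵢ)].
10^(Vm/56.2) = 10^(43.0/56.2) = 5.8227
So 5.8227·(Kᵢ + α·Naᵢ) = Kₒ + α·Naₒ → α = (5.8227·120.0 − 4.89) / (139.0 − 5.8227·6.85)
α = (698.7 − 4.89) / (139.0 − 39.89) = 693.8/99.11 = 7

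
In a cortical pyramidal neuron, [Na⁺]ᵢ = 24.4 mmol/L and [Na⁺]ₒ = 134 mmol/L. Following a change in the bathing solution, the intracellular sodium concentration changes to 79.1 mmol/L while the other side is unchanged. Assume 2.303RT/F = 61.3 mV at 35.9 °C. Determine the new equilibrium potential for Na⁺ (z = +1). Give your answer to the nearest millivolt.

14 mV

After the shift: [Na⁺]_out = 134, [Na⁺]_in = 79.1 mmol/L.
E_new = (61.3/1)·log₁₀(134/79.1) = 61.30 · (0.2289) = 14.03 mV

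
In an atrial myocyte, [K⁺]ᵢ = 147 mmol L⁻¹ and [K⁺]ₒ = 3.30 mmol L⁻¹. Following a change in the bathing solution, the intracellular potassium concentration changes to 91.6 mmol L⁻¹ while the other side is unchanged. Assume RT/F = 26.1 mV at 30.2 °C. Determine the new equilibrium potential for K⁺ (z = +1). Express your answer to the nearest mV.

After the shift: [K⁺]_out = 3.30, [K⁺]_in = 91.6 mmol L⁻¹.
E_new = (26.1/1)·ln(3.30/91.6) = 26.10 · (-3.3235) = -86.74 mV

-87 mV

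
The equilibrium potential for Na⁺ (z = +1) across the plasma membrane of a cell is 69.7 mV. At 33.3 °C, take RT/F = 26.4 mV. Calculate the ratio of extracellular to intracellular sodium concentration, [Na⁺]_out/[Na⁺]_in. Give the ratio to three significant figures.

14.0

ln([out]/[in]) = E·z/(26.4) = 69.7 × 1 / 26.4 = 2.6402
[out]/[in] = e^(2.6402) = 14.02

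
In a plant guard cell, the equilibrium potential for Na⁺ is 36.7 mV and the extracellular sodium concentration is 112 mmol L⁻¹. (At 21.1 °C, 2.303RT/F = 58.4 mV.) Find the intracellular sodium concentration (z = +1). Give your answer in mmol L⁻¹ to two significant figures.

Nernst: E = (58.4/1) · log₁₀([out]/[in]), so log₁₀([out]/[in]) = 36.7 × 1 / 58.4 = 0.6284.
[out]/[in] = 10^(0.6284) = 4.25.
[in] = 112 / 4.25 = 26.35 mmol L⁻¹.

26 mmol L⁻¹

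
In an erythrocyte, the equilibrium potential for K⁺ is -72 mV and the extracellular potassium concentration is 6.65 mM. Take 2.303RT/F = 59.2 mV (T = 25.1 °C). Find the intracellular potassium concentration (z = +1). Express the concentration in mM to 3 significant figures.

Nernst: E = (59.2/1) · log₁₀([out]/[in]), so log₁₀([out]/[in]) = -72.0 × 1 / 59.2 = -1.2162.
[out]/[in] = 10^(-1.2162) = 0.06078.
[in] = 6.65 / 0.06078 = 109.4 mM.

109 mM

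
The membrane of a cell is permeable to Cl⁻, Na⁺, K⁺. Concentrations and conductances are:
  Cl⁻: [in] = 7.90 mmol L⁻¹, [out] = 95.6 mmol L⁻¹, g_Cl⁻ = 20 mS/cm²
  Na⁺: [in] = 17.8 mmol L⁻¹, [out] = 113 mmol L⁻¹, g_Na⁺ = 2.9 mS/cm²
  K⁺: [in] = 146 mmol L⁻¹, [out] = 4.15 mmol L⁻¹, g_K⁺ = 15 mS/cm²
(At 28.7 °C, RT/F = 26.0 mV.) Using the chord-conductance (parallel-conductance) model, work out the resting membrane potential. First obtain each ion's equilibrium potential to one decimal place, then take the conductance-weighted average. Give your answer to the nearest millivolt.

E_Cl⁻ = (26.0/-1)·ln(95.6/7.90) = -64.8 mV
E_Na⁺ = (26.0/1)·ln(113/17.8) = 48.1 mV
E_K⁺ = (26.0/1)·ln(4.15/146) = -92.6 mV
Vm = (Σ gᵢEᵢ)/(Σ gᵢ) = (20·-64.8 + 2.9·48.1 + 15·-92.6) / (20 + 2.9 + 15)
= -2545.51 / 37.9 = -67.16 mV

-67 mV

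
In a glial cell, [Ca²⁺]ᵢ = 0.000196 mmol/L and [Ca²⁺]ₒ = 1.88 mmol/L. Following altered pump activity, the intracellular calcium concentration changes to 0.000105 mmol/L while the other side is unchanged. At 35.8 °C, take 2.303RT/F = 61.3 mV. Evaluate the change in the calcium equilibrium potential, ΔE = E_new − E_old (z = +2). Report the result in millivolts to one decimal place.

8.3 mV

E_old = (61.3/2)·log₁₀(1.88/0.000196) = 122.05 mV
E_new = (61.3/2)·log₁₀(1.88/0.000105) = 130.35 mV
ΔE = 130.35 − (122.05) = 8.31 mV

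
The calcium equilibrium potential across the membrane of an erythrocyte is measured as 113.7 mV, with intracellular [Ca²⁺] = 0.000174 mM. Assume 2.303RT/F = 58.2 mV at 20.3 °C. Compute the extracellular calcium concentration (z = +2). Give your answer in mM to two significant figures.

Nernst: E = (58.2/2) · log₁₀([out]/[in]), so log₁₀([out]/[in]) = 113.7 × 2 / 58.2 = 3.9072.
[out]/[in] = 10^(3.9072) = 8076.
[out] = 8076 × 0.000174 = 1.405 mM.

1.4 mM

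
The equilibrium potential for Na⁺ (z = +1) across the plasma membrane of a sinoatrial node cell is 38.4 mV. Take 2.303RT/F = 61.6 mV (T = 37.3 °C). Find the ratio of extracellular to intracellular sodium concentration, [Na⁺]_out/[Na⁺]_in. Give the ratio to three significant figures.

log₁₀([out]/[in]) = E·z/(61.6) = 38.4 × 1 / 61.6 = 0.6234
[out]/[in] = 10^(0.6234) = 4.201

4.20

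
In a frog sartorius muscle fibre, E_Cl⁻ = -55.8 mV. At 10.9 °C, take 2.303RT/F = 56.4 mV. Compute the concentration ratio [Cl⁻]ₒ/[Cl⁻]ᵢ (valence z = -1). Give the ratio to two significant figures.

log₁₀([out]/[in]) = E·z/(56.4) = -55.8 × -1 / 56.4 = 0.9894
[out]/[in] = 10^(0.9894) = 9.758

9.8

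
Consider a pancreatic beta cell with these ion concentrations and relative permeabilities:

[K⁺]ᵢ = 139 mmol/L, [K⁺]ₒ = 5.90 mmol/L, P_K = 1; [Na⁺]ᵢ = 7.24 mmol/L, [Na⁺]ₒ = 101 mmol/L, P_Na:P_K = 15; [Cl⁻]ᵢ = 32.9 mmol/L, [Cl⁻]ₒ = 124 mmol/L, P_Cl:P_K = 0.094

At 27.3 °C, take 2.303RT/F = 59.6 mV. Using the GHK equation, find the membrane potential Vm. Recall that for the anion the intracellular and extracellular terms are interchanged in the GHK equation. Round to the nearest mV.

46 mV

Vm = 59.6 · log₁₀[(Σ P·[cation]ₒ + Σ P·[anion]ᵢ) / (Σ P·[cation]ᵢ + Σ P·[anion]ₒ)]
Numerator = 1×5.90 + 15×101 + 0.094×32.9 = 1524
Denominator = 1×139 + 15×7.24 + 0.094×124 = 259.3
Vm = 59.6 · log₁₀(5.8783) = 59.6 × (0.7693) = 45.85 mV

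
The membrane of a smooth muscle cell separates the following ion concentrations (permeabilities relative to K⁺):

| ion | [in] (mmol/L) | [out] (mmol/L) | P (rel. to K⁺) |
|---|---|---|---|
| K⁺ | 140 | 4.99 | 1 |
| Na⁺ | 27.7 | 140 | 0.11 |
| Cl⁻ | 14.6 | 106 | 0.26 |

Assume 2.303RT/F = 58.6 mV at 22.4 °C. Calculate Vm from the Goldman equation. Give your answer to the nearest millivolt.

Vm = 58.6 · log₁₀[(Σ P·[cation]ₒ + Σ P·[anion]ᵢ) / (Σ P·[cation]ᵢ + Σ P·[anion]ₒ)]
Numerator = 1×4.99 + 0.11×140 + 0.26×14.6 = 24.19
Denominator = 1×140 + 0.11×27.7 + 0.26×106 = 170.6
Vm = 58.6 · log₁₀(0.14176) = 58.6 × (-0.8484) = -49.72 mV

-50 mV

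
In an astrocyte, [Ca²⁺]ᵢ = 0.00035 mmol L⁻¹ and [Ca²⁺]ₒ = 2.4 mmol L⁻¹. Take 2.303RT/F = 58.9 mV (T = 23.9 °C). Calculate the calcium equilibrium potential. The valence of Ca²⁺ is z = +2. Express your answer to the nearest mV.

113 mV

E = (58.9/z) · log₁₀([Ca²⁺]_out/[Ca²⁺]_in) with z = +2.
= (58.9/2) · log₁₀(2.4/0.00035) = 29.45 · log₁₀(6857)
= 29.45 · (3.8361) = 112.97 mV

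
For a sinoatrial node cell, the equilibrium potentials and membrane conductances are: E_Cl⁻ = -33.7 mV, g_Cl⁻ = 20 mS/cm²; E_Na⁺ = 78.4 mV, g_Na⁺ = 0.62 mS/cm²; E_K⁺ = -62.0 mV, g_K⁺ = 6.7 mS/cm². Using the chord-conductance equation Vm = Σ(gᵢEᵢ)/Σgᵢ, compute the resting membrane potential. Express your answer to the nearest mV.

Σ gᵢEᵢ = 20·(-33.7) + 0.62·(78.4) + 6.7·(-62.0) = -1040.79
Σ gᵢ = 20 + 0.62 + 6.7 = 27.32
Vm = -1040.79 / 27.32 = -38.10 mV

-38 mV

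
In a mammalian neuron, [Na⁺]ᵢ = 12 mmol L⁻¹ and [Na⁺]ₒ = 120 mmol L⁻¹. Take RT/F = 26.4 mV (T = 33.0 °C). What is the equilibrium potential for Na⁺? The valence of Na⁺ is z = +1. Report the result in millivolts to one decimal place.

60.8 mV

E = (26.4/z) · ln([Na⁺]_out/[Na⁺]_in) with z = +1.
= (26.4/1) · ln(120/12) = 26.40 · ln(10)
= 26.40 · (2.3026) = 60.79 mV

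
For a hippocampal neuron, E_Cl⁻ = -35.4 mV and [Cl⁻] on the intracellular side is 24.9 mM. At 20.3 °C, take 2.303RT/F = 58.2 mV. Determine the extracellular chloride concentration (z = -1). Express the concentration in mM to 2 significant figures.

100 mM

Nernst: E = (58.2/-1) · log₁₀([out]/[in]), so log₁₀([out]/[in]) = -35.4 × -1 / 58.2 = 0.6082.
[out]/[in] = 10^(0.6082) = 4.057.
[out] = 4.057 × 24.9 = 101 mM.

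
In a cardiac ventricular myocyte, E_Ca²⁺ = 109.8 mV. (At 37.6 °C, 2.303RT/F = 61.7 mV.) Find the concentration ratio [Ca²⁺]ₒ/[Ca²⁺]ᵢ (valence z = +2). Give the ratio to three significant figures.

log₁₀([out]/[in]) = E·z/(61.7) = 109.8 × 2 / 61.7 = 3.5592
[out]/[in] = 10^(3.5592) = 3624

3620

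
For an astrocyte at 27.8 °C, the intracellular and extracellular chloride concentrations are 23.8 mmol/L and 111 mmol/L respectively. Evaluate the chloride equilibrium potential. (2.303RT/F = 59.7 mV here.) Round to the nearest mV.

E = (59.7/z) · log₁₀([Cl⁻]_out/[Cl⁻]_in) with z = -1.
For an anion, dividing by z = -1 reverses the sign.
= (59.7/-1) · log₁₀(111/23.8) = -59.70 · log₁₀(4.664)
= -59.70 · (0.6687) = -39.92 mV

-40 mV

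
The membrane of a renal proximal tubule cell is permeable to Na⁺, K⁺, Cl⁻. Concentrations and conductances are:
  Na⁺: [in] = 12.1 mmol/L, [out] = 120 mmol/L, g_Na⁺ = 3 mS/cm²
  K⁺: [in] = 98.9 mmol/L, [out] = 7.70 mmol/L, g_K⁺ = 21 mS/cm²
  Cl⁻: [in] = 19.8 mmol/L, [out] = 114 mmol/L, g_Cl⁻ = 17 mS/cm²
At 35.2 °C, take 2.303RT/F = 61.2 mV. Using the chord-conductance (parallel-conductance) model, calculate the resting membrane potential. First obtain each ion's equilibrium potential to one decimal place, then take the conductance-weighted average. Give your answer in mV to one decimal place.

-49.6 mV

E_Na⁺ = (61.2/1)·log₁₀(120/12.1) = 61.0 mV
E_K⁺ = (61.2/1)·log₁₀(7.70/98.9) = -67.9 mV
E_Cl⁻ = (61.2/-1)·log₁₀(114/19.8) = -46.5 mV
Vm = (Σ gᵢEᵢ)/(Σ gᵢ) = (3·61.0 + 21·-67.9 + 17·-46.5) / (3 + 21 + 17)
= -2033.40 / 41 = -49.60 mV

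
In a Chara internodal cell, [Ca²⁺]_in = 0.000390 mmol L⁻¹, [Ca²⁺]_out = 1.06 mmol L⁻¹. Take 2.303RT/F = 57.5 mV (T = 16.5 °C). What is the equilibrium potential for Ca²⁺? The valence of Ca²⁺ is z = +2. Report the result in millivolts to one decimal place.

98.7 mV

E = (57.5/z) · log₁₀([Ca²⁺]_out/[Ca²⁺]_in) with z = +2.
= (57.5/2) · log₁₀(1.06/0.000390) = 28.75 · log₁₀(2718)
= 28.75 · (3.4342) = 98.73 mV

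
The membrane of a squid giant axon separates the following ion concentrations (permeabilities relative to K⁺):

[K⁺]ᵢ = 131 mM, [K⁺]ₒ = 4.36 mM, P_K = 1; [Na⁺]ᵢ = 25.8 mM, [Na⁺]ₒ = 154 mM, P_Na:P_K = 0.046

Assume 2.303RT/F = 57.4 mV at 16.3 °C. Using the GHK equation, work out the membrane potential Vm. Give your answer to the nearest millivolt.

-61 mV

Vm = 57.4 · log₁₀[(Σ P·[cation]ₒ + Σ P·[anion]ᵢ) / (Σ P·[cation]ᵢ + Σ P·[anion]ₒ)]
Numerator = 1×4.36 + 0.046×154 = 11.44
Denominator = 1×131 + 0.046×25.8 = 132.2
Vm = 57.4 · log₁₀(0.086574) = 57.4 × (-1.0626) = -60.99 mV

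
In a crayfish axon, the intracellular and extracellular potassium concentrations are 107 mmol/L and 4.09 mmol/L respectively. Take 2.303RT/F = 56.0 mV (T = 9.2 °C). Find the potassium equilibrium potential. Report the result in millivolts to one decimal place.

-79.4 mV

E = (56.0/z) · log₁₀([K⁺]_out/[K⁺]_in) with z = +1.
= (56.0/1) · log₁₀(4.09/107) = 56.00 · log₁₀(0.03822)
= 56.00 · (-1.4177) = -79.39 mV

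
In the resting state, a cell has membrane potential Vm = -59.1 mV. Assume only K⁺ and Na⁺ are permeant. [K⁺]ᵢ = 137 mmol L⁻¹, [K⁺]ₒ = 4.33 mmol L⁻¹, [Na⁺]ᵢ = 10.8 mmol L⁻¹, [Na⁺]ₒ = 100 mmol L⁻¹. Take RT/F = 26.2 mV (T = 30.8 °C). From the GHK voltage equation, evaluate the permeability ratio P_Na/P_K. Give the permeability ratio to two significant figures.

0.10

Let α = P_Na/P_K. GHK: Vm = 26.2·ln[(Kₒ + α·Naₒ)/(Kᵢ + α·Naᵢ)].
e^(Vm/26.2) = e^(-59.1/26.2) = 0.1048
So 0.1048·(Kᵢ + α·Naᵢ) = Kₒ + α·Naₒ → α = (0.1048·137.0 − 4.33) / (100.0 − 0.1048·10.8)
α = (14.36 − 4.33) / (100.0 − 1.132) = 10.03/98.87 = 0.1014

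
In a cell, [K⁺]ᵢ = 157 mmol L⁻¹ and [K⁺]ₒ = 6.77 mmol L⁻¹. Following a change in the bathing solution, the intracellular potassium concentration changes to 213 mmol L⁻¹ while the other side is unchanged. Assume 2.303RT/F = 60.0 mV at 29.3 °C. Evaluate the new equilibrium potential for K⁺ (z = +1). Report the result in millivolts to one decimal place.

-89.9 mV

After the shift: [K⁺]_out = 6.77, [K⁺]_in = 213 mmol L⁻¹.
E_new = (60.0/1)·log₁₀(6.77/213) = 60.00 · (-1.4978) = -89.87 mV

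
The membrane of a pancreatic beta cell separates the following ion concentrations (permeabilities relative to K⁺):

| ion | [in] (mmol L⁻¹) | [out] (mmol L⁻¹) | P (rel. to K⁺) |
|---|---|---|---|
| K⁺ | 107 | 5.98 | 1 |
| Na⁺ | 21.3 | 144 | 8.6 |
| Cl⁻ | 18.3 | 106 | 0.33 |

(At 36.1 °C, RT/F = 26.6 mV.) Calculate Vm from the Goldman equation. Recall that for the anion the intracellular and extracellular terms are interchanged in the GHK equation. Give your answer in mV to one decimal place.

Vm = 26.6 · ln[(Σ P·[cation]ₒ + Σ P·[anion]ᵢ) / (Σ P·[cation]ᵢ + Σ P·[anion]ₒ)]
Numerator = 1×5.98 + 8.6×144 + 0.33×18.3 = 1250
Denominator = 1×107 + 8.6×21.3 + 0.33×106 = 325.2
Vm = 26.6 · ln(3.8455) = 26.6 × (1.3469) = 35.83 mV

35.8 mV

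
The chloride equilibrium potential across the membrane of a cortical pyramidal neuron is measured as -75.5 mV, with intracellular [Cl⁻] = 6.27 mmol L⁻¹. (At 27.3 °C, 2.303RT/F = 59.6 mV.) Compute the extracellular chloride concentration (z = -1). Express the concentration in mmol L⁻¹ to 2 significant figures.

Nernst: E = (59.6/-1) · log₁₀([out]/[in]), so log₁₀([out]/[in]) = -75.5 × -1 / 59.6 = 1.2668.
[out]/[in] = 10^(1.2668) = 18.48.
[out] = 18.48 × 6.27 = 115.9 mmol L⁻¹.

120 mmol L⁻¹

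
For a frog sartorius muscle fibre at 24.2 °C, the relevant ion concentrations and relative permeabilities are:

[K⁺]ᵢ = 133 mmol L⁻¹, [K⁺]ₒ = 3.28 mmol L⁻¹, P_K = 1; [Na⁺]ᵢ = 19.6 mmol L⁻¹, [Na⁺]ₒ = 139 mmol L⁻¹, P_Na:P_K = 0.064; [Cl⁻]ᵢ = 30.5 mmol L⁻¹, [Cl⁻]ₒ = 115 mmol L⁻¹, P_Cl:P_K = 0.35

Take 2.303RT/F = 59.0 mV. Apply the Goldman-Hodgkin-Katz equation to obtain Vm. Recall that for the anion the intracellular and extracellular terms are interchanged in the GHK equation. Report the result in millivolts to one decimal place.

-52.1 mV

Vm = 59.0 · log₁₀[(Σ P·[cation]ₒ + Σ P·[anion]ᵢ) / (Σ P·[cation]ᵢ + Σ P·[anion]ₒ)]
Numerator = 1×3.28 + 0.064×139 + 0.35×30.5 = 22.85
Denominator = 1×133 + 0.064×19.6 + 0.35×115 = 174.5
Vm = 59.0 · log₁₀(0.13095) = 59.0 × (-0.8829) = -52.09 mV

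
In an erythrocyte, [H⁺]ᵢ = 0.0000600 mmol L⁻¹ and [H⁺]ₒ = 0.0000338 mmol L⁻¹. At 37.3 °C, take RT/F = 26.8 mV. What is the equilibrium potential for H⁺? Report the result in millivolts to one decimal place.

E = (26.8/z) · ln([H⁺]_out/[H⁺]_in) with z = +1.
= (26.8/1) · ln(0.0000338/0.0000600) = 26.80 · ln(0.5633)
= 26.80 · (-0.5739) = -15.38 mV

-15.4 mV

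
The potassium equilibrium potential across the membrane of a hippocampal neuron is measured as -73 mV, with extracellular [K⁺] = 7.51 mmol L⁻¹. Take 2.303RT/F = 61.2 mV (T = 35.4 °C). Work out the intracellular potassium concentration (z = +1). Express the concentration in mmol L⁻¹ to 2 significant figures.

120 mmol L⁻¹

Nernst: E = (61.2/1) · log₁₀([out]/[in]), so log₁₀([out]/[in]) = -73.0 × 1 / 61.2 = -1.1928.
[out]/[in] = 10^(-1.1928) = 0.06415.
[in] = 7.51 / 0.06415 = 117.1 mmol L⁻¹.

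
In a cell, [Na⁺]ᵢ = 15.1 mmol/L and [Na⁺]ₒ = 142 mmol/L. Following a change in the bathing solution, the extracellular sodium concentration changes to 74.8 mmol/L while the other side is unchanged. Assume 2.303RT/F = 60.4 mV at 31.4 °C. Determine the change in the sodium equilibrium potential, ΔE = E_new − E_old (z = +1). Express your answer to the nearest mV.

E_old = (60.4/1)·log₁₀(142/15.1) = 58.79 mV
E_new = (60.4/1)·log₁₀(74.8/15.1) = 41.97 mV
ΔE = 41.97 − (58.79) = -16.81 mV

-17 mV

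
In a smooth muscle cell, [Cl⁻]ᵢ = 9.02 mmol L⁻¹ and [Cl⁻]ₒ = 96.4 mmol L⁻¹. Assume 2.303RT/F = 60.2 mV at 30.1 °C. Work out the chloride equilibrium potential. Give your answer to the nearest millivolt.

-62 mV

E = (60.2/z) · log₁₀([Cl⁻]_out/[Cl⁻]_in) with z = -1.
For an anion, dividing by z = -1 reverses the sign.
= (60.2/-1) · log₁₀(96.4/9.02) = -60.20 · log₁₀(10.69)
= -60.20 · (1.0289) = -61.94 mV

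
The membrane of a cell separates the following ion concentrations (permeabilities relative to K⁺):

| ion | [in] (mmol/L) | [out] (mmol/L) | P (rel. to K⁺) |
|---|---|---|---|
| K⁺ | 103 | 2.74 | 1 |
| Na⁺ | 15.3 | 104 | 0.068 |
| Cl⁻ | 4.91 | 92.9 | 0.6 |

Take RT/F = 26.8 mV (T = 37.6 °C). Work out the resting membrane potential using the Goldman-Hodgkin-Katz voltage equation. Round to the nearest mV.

-68 mV

Vm = 26.8 · ln[(Σ P·[cation]ₒ + Σ P·[anion]ᵢ) / (Σ P·[cation]ᵢ + Σ P·[anion]ₒ)]
Numerator = 1×2.74 + 0.068×104 + 0.6×4.91 = 12.76
Denominator = 1×103 + 0.068×15.3 + 0.6×92.9 = 159.8
Vm = 26.8 · ln(0.079847) = 26.8 × (-2.5276) = -67.74 mV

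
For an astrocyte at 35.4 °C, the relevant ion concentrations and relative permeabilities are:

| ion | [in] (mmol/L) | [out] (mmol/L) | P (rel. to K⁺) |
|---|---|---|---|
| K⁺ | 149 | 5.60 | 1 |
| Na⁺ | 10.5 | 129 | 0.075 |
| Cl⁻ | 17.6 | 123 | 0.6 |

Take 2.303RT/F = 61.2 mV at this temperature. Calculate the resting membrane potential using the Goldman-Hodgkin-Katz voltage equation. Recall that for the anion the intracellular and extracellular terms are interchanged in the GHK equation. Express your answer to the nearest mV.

-57 mV

Vm = 61.2 · log₁₀[(Σ P·[cation]ₒ + Σ P·[anion]ᵢ) / (Σ P·[cation]ᵢ + Σ P·[anion]ₒ)]
Numerator = 1×5.60 + 0.075×129 + 0.6×17.6 = 25.84
Denominator = 1×149 + 0.075×10.5 + 0.6×123 = 223.6
Vm = 61.2 · log₁₀(0.11555) = 61.2 × (-0.9372) = -57.36 mV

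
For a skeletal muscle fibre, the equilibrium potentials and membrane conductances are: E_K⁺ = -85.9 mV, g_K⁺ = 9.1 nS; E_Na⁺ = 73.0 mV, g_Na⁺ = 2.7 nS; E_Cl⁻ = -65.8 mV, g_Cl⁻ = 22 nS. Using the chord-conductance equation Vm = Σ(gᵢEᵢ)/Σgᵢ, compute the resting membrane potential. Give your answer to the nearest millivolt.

-60 mV

Σ gᵢEᵢ = 9.1·(-85.9) + 2.7·(73.0) + 22·(-65.8) = -2032.19
Σ gᵢ = 9.1 + 2.7 + 22 = 33.8
Vm = -2032.19 / 33.8 = -60.12 mV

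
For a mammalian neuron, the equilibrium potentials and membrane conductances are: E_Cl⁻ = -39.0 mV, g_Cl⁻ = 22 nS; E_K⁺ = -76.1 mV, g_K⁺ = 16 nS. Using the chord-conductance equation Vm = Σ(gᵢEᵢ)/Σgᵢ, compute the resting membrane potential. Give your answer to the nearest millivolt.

-55 mV

Σ gᵢEᵢ = 22·(-39.0) + 16·(-76.1) = -2075.60
Σ gᵢ = 22 + 16 = 38
Vm = -2075.60 / 38 = -54.62 mV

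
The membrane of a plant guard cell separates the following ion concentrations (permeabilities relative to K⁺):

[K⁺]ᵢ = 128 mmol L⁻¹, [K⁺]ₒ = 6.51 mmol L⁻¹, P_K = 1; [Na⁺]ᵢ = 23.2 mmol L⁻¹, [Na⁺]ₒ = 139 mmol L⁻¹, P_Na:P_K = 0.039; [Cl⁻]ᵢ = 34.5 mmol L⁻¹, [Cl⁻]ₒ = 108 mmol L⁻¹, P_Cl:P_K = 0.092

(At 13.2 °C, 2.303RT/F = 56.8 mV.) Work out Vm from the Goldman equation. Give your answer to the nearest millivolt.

-55 mV

Vm = 56.8 · log₁₀[(Σ P·[cation]ₒ + Σ P·[anion]ᵢ) / (Σ P·[cation]ᵢ + Σ P·[anion]ₒ)]
Numerator = 1×6.51 + 0.039×139 + 0.092×34.5 = 15.11
Denominator = 1×128 + 0.039×23.2 + 0.092×108 = 138.8
Vm = 56.8 · log₁₀(0.10879) = 56.8 × (-0.9634) = -54.72 mV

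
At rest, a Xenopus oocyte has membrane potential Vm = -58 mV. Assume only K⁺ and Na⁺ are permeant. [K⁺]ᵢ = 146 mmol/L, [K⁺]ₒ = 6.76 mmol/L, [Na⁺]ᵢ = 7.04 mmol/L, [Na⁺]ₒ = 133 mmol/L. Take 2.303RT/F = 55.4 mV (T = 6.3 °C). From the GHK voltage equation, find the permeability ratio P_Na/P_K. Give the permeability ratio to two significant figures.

Let α = P_Na/P_K. GHK: Vm = 55.4·log₁₀[(Kₒ + α·Naₒ)/(Kᵢ + α·Naᵢ)].
10^(Vm/55.4) = 10^(-58.0/55.4) = 0.089757
So 0.089757·(Kᵢ + α·Naᵢ) = Kₒ + α·Naₒ → α = (0.089757·146.0 − 6.76) / (133.0 − 0.089757·7.04)
α = (13.1 − 6.76) / (133.0 − 0.6319) = 6.345/132.4 = 0.04793

0.048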